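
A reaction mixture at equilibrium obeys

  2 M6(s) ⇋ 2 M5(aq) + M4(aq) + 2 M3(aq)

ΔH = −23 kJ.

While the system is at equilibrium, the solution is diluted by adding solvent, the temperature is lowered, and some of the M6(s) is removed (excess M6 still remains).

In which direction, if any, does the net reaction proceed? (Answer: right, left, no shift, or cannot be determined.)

right

Dilution lowers every aqueous concentration by the same factor. Δn_aq = 5 − 0 = +5, so the system shifts toward the side with more dissolved moles — to the right.
The forward reaction is exothermic. Lowering T favours the exothermic direction — shift to the right.
M6 is a pure solid; its activity is 1 regardless of amount, so Q is unaffected — no shift from this change.
Only the nonzero effect(s) matter; the net shift is to the right.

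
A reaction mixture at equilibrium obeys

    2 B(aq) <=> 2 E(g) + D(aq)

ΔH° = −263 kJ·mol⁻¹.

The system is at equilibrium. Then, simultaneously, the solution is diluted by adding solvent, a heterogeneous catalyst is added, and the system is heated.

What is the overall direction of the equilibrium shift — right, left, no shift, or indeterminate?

Dilution lowers every aqueous concentration by the same factor. Δn_aq = 1 − 2 = -1, so the system shifts toward the side with more dissolved moles — to the left.
A catalyst speeds both forward and reverse rates equally; it changes neither Q nor K — no shift from this change.
The forward reaction is exothermic. Raising T favours the endothermic direction — shift to the left.
Only the nonzero effect(s) matter; the net shift is to the left.

left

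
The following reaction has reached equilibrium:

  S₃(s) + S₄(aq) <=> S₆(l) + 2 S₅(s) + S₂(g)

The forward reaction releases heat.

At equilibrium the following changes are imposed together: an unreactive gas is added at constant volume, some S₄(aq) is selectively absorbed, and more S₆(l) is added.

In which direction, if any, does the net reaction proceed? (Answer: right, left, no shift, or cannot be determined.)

left

At constant volume, adding an inert gas leaves every reacting species' partial pressure unchanged, so Q is unchanged — no shift from this change.
Removing S₄ (aq), a reactant, drives the reaction to the left.
S₆ is a pure liquid; its activity is 1 regardless of amount, so Q is unaffected — no shift from this change.
Only the nonzero effect(s) matter; the net shift is to the left.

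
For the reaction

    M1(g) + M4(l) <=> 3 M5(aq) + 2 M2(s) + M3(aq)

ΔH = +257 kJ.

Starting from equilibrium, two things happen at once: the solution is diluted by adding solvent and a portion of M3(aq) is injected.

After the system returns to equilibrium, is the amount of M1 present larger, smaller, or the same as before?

cannot be determined

Dilution lowers every aqueous concentration by the same factor. Δn_aq = 4 − 0 = +4, so the system shifts toward the side with more dissolved moles — to the right.
Adding M3 (aq), a product, drives the reaction to the left.
The two effects oppose each other, so the net shift — and hence the change in M1 — cannot be determined from the given information.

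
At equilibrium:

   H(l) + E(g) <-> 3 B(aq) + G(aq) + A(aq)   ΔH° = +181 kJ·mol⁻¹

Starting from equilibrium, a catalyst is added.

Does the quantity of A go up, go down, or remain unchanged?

A catalyst speeds both forward and reverse rates equally; it changes neither Q nor K — no shift from this change.
No net shift occurs, so the amount of A is unchanged.

unchanged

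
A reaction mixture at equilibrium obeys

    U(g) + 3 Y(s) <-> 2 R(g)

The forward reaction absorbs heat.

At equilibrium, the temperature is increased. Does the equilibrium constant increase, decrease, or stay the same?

K depends on temperature via the van 't Hoff relation. The forward reaction is endothermic, so raising T increases K.

increases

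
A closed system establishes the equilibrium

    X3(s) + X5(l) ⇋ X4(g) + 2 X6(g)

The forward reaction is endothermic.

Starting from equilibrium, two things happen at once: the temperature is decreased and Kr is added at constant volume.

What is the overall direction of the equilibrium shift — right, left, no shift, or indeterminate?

left

The forward reaction is endothermic. Lowering T favours the exothermic direction — shift to the left.
At constant volume, adding an inert gas leaves every reacting species' partial pressure unchanged, so Q is unchanged — no shift from this change.
Only the nonzero effect(s) matter; the net shift is to the left.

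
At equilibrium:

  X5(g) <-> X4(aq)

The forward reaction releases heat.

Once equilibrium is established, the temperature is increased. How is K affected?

K depends on temperature via the van 't Hoff relation. The forward reaction is exothermic, so raising T decreases K.

decreases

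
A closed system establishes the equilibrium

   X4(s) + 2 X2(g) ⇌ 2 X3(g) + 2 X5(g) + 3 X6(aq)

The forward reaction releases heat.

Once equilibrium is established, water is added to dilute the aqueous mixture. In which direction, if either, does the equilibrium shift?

Dilution lowers every aqueous concentration by the same factor. Δn_aq = 3 − 0 = +3, so the system shifts toward the side with more dissolved moles — to the right.

right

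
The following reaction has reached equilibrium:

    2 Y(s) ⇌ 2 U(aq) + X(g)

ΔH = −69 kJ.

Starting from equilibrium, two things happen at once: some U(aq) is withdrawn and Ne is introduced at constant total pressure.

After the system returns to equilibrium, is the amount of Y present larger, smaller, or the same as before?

Removing U (aq), a product, drives the reaction to the right.
Adding inert gas at constant total pressure expands the volume and lowers every reacting partial pressure. With Δn_gas = 1 − 0 = +1, Q moves away from K toward the side with fewer gas moles, so the system shifts toward the side with more gas moles — to the right.
The net shift is to the right. Y is a reactant, so its amount decreases.

decreases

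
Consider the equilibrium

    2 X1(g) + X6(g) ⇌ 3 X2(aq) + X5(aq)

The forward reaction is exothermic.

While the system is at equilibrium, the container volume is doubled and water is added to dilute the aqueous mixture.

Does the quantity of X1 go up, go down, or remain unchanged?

Gas moles: reactants 3, products 0 (Δn_gas = -3). Expansion shifts the system toward the side with more moles of gas — to the left.
Dilution lowers every aqueous concentration by the same factor. Δn_aq = 4 − 0 = +4, so the system shifts toward the side with more dissolved moles — to the right.
The two effects oppose each other, so the net shift — and hence the change in X1 — cannot be determined from the given information.

cannot be determined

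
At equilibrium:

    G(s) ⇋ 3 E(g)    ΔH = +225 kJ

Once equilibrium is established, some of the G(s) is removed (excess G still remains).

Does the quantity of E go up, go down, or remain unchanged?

G is a pure solid; its activity is 1 regardless of amount, so Q is unaffected — no shift from this change.
No net shift occurs, so the amount of E is unchanged.

unchanged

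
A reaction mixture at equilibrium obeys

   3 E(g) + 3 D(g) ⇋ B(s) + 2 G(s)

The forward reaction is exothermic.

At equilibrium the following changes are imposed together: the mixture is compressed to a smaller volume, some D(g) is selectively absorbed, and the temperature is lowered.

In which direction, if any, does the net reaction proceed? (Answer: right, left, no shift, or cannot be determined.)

Gas moles: reactants 6, products 0 (Δn_gas = -6). Compression shifts the system toward the side with fewer moles of gas — to the right.
Removing D (g), a reactant, drives the reaction to the left.
The forward reaction is exothermic. Lowering T favours the exothermic direction — shift to the right.
The individual effects push in opposite directions; without quantitative information the net direction cannot be determined.

cannot be determined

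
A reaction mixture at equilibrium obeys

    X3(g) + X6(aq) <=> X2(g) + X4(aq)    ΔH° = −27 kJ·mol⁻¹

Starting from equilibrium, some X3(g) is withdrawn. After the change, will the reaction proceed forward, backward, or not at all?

Removing X3 (g), a reactant, drives the reaction to the left.

left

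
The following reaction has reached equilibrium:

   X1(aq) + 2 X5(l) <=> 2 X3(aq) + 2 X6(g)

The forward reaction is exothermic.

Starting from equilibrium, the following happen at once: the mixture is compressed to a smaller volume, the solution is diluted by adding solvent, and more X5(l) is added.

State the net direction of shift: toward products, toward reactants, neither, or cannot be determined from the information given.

Gas moles: reactants 0, products 2 (Δn_gas = +2). Compression shifts the system toward the side with fewer moles of gas — to the left.
Dilution lowers every aqueous concentration by the same factor. Δn_aq = 2 − 1 = +1, so the system shifts toward the side with more dissolved moles — to the right.
X5 is a pure liquid; its activity is 1 regardless of amount, so Q is unaffected — no shift from this change.
The individual effects push in opposite directions; without quantitative information the net direction cannot be determined.

cannot be determined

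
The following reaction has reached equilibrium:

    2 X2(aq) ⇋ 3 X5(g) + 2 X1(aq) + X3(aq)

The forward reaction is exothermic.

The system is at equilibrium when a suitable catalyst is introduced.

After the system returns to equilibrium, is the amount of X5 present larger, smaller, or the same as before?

A catalyst speeds both forward and reverse rates equally; it changes neither Q nor K — no shift from this change.
No net shift occurs, so the amount of X5 is unchanged.

unchanged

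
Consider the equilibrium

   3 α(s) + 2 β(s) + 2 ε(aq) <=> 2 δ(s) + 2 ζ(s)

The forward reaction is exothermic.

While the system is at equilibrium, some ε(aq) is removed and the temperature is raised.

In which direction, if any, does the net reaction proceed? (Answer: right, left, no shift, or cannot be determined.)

left

Removing ε (aq), a reactant, drives the reaction to the left.
The forward reaction is exothermic. Raising T favours the endothermic direction — shift to the left.
All effects act in the same direction — net shift to the left.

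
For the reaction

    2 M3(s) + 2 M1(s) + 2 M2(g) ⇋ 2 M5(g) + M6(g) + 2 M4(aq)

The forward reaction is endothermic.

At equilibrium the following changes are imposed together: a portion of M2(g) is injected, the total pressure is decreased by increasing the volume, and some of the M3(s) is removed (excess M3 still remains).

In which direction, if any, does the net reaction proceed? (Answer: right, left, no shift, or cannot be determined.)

right

Adding M2 (g), a reactant, drives the reaction to the right.
Gas moles: reactants 2, products 3 (Δn_gas = +1). Expansion shifts the system toward the side with more moles of gas — to the right.
M3 is a pure solid; its activity is 1 regardless of amount, so Q is unaffected — no shift from this change.
Only the nonzero effect(s) matter; the net shift is to the right.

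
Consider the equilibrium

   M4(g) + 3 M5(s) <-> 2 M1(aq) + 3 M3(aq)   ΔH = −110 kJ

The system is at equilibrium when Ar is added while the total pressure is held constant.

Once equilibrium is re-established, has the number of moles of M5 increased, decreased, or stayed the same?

Adding inert gas at constant total pressure expands the volume and lowers every reacting partial pressure. With Δn_gas = 0 − 1 = -1, Q moves away from K toward the side with fewer gas moles, so the system shifts toward the side with more gas moles — to the left.
The net shift is to the left. M5 is a reactant, so its amount increases.

increases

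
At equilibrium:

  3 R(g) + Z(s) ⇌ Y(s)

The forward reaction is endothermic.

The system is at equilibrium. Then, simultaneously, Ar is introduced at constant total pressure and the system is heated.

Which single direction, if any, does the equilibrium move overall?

Adding inert gas at constant total pressure expands the volume and lowers every reacting partial pressure. With Δn_gas = 0 − 3 = -3, Q moves away from K toward the side with fewer gas moles, so the system shifts toward the side with more gas moles — to the left.
The forward reaction is endothermic. Raising T favours the endothermic direction — shift to the right.
The individual effects push in opposite directions; without quantitative information the net direction cannot be determined.

cannot be determined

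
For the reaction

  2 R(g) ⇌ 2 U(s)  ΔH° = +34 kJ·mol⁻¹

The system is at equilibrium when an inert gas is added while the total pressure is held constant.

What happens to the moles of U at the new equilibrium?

Adding inert gas at constant total pressure expands the volume and lowers every reacting partial pressure. With Δn_gas = 0 − 2 = -2, Q moves away from K toward the side with fewer gas moles, so the system shifts toward the side with more gas moles — to the left.
The net shift is to the left. U is a product, so its amount decreases.

decreases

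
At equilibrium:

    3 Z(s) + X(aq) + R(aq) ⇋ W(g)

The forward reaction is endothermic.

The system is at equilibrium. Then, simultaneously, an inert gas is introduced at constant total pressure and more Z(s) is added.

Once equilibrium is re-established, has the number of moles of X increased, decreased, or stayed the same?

decreases

Adding inert gas at constant total pressure expands the volume and lowers every reacting partial pressure. With Δn_gas = 1 − 0 = +1, Q moves away from K toward the side with fewer gas moles, so the system shifts toward the side with more gas moles — to the right.
Z is a pure solid; its activity is 1 regardless of amount, so Q is unaffected — no shift from this change.
The net shift is to the right. X is a reactant, so its amount decreases.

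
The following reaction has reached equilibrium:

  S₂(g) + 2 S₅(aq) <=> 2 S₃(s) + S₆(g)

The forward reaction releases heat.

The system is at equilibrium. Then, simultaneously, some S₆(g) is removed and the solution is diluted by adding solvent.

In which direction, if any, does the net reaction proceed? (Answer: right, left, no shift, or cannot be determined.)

cannot be determined

Removing S₆ (g), a product, drives the reaction to the right.
Dilution lowers every aqueous concentration by the same factor. Δn_aq = 0 − 2 = -2, so the system shifts toward the side with more dissolved moles — to the left.
The individual effects push in opposite directions; without quantitative information the net direction cannot be determined.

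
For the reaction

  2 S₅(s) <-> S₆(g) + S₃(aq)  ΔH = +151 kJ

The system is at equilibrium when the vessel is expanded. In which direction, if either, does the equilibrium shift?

right

Gas moles: reactants 0, products 1 (Δn_gas = +1). Expansion shifts the system toward the side with more moles of gas — to the right.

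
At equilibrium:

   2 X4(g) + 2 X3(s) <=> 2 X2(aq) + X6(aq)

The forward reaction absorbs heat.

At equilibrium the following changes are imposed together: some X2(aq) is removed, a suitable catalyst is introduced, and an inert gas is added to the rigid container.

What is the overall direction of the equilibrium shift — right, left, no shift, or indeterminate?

Removing X2 (aq), a product, drives the reaction to the right.
A catalyst speeds both forward and reverse rates equally; it changes neither Q nor K — no shift from this change.
At constant volume, adding an inert gas leaves every reacting species' partial pressure unchanged, so Q is unchanged — no shift from this change.
Only the nonzero effect(s) matter; the net shift is to the right.

right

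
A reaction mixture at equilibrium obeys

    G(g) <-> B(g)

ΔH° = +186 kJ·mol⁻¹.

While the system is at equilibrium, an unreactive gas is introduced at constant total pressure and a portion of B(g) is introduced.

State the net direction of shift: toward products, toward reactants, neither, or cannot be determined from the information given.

left

Adding inert gas at constant total pressure expands the volume, scaling every reacting partial pressure by the same factor. Δn_gas = 1 − 1 = 0, so Q is unchanged — no shift.
Adding B (g), a product, drives the reaction to the left.
Only the nonzero effect(s) matter; the net shift is to the left.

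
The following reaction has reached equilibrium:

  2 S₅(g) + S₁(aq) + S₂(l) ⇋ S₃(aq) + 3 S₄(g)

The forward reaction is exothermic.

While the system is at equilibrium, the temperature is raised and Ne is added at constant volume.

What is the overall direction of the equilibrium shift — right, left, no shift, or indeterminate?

left

The forward reaction is exothermic. Raising T favours the endothermic direction — shift to the left.
At constant volume, adding an inert gas leaves every reacting species' partial pressure unchanged, so Q is unchanged — no shift from this change.
Only the nonzero effect(s) matter; the net shift is to the left.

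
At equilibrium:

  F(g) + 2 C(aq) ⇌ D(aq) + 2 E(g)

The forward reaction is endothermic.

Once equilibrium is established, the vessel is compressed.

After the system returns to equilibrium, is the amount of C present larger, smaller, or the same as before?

Gas moles: reactants 1, products 2 (Δn_gas = +1). Compression shifts the system toward the side with fewer moles of gas — to the left.
The net shift is to the left. C is a reactant, so its amount increases.

increases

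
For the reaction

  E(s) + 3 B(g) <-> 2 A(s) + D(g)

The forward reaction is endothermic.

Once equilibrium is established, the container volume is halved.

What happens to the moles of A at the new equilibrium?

increases

Gas moles: reactants 3, products 1 (Δn_gas = -2). Compression shifts the system toward the side with fewer moles of gas — to the right.
The net shift is to the right. A is a product, so its amount increases.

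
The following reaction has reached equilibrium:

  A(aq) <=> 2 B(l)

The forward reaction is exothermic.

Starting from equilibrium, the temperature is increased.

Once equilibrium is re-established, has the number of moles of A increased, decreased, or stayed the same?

The forward reaction is exothermic. Raising T favours the endothermic direction — shift to the left.
The net shift is to the left. A is a reactant, so its amount increases.

increases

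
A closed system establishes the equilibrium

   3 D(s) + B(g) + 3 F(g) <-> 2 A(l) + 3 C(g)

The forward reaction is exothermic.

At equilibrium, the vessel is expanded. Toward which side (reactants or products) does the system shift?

left

Gas moles: reactants 4, products 3 (Δn_gas = -1). Expansion shifts the system toward the side with more moles of gas — to the left.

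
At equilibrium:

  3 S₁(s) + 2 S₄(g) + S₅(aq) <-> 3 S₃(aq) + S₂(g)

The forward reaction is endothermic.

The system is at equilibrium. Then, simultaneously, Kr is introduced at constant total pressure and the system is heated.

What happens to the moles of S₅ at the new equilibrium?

Adding inert gas at constant total pressure expands the volume and lowers every reacting partial pressure. With Δn_gas = 1 − 2 = -1, Q moves away from K toward the side with fewer gas moles, so the system shifts toward the side with more gas moles — to the left.
The forward reaction is endothermic. Raising T favours the endothermic direction — shift to the right.
The two effects oppose each other, so the net shift — and hence the change in S₅ — cannot be determined from the given information.

cannot be determined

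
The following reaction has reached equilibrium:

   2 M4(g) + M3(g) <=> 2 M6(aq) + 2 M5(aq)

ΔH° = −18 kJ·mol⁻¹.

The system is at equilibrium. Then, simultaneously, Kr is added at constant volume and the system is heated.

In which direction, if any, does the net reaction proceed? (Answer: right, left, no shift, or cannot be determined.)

At constant volume, adding an inert gas leaves every reacting species' partial pressure unchanged, so Q is unchanged — no shift from this change.
The forward reaction is exothermic. Raising T favours the endothermic direction — shift to the left.
Only the nonzero effect(s) matter; the net shift is to the left.

left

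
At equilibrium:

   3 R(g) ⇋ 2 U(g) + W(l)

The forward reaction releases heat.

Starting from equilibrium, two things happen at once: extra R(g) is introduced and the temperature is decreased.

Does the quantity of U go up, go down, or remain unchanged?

increases

Adding R (g), a reactant, drives the reaction to the right.
The forward reaction is exothermic. Lowering T favours the exothermic direction — shift to the right.
The net shift is to the right. U is a product, so its amount increases.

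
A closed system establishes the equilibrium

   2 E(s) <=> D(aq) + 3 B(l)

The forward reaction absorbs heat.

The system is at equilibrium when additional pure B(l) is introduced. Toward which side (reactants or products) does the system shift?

no shift

B is a pure liquid; its activity is 1 regardless of amount, so Q is unaffected — no shift from this change.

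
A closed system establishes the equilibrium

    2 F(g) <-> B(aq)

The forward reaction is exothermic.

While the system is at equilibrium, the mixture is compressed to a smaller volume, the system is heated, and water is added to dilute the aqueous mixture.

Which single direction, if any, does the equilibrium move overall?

cannot be determined

Gas moles: reactants 2, products 0 (Δn_gas = -2). Compression shifts the system toward the side with fewer moles of gas — to the right.
The forward reaction is exothermic. Raising T favours the endothermic direction — shift to the left.
Dilution lowers every aqueous concentration by the same factor. Δn_aq = 1 − 0 = +1, so the system shifts toward the side with more dissolved moles — to the right.
The individual effects push in opposite directions; without quantitative information the net direction cannot be determined.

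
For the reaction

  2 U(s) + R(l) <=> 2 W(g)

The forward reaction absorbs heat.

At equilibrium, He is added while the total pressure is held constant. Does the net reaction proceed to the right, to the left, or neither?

Adding inert gas at constant total pressure expands the volume and lowers every reacting partial pressure. With Δn_gas = 2 − 0 = +2, Q moves away from K toward the side with fewer gas moles, so the system shifts toward the side with more gas moles — to the right.

right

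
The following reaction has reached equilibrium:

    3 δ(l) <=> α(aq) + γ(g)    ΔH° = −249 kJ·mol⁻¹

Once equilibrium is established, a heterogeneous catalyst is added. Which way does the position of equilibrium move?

no shift

A catalyst speeds both forward and reverse rates equally; it changes neither Q nor K — no shift from this change.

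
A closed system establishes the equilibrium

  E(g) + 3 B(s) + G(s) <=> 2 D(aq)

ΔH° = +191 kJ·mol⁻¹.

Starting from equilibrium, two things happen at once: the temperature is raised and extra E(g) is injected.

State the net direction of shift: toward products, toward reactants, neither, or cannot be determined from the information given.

right

The forward reaction is endothermic. Raising T favours the endothermic direction — shift to the right.
Adding E (g), a reactant, drives the reaction to the right.
All effects act in the same direction — net shift to the right.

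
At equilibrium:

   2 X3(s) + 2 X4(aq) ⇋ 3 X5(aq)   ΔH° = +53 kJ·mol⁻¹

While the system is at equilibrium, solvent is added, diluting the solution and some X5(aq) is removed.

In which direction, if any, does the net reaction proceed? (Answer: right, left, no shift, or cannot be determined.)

right

Dilution lowers every aqueous concentration by the same factor. Δn_aq = 3 − 2 = +1, so the system shifts toward the side with more dissolved moles — to the right.
Removing X5 (aq), a product, drives the reaction to the right.
All effects act in the same direction — net shift to the right.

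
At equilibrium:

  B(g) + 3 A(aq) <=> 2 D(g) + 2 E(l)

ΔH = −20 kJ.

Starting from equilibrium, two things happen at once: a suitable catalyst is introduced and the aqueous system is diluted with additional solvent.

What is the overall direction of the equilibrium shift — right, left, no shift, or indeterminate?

left

A catalyst speeds both forward and reverse rates equally; it changes neither Q nor K — no shift from this change.
Dilution lowers every aqueous concentration by the same factor. Δn_aq = 0 − 3 = -3, so the system shifts toward the side with more dissolved moles — to the left.
Only the nonzero effect(s) matter; the net shift is to the left.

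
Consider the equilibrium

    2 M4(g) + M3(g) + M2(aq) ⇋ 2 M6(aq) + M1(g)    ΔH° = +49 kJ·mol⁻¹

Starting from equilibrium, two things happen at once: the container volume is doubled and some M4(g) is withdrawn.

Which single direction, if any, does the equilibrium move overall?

Gas moles: reactants 3, products 1 (Δn_gas = -2). Expansion shifts the system toward the side with more moles of gas — to the left.
Removing M4 (g), a reactant, drives the reaction to the left.
All effects act in the same direction — net shift to the left.

left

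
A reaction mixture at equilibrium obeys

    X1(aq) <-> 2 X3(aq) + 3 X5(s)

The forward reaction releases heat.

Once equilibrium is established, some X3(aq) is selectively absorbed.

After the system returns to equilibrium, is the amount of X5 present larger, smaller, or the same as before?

increases

Removing X3 (aq), a product, drives the reaction to the right.
The net shift is to the right. X5 is a product, so its amount increases.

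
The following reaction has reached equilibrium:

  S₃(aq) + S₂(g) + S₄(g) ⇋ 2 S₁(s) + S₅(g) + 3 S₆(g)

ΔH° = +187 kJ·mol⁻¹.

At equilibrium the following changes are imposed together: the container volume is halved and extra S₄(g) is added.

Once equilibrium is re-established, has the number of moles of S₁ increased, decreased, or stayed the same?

Gas moles: reactants 2, products 4 (Δn_gas = +2). Compression shifts the system toward the side with fewer moles of gas — to the left.
Adding S₄ (g), a reactant, drives the reaction to the right.
The two effects oppose each other, so the net shift — and hence the change in S₁ — cannot be determined from the given information.

cannot be determined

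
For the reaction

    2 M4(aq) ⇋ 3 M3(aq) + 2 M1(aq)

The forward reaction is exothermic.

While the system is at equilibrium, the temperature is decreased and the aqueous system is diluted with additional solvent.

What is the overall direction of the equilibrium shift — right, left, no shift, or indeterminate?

right

The forward reaction is exothermic. Lowering T favours the exothermic direction — shift to the right.
Dilution lowers every aqueous concentration by the same factor. Δn_aq = 5 − 2 = +3, so the system shifts toward the side with more dissolved moles — to the right.
All effects act in the same direction — net shift to the right.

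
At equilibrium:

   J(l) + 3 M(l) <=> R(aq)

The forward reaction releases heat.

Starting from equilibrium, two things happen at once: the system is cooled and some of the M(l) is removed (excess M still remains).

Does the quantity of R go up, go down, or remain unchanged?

increases

The forward reaction is exothermic. Lowering T favours the exothermic direction — shift to the right.
M is a pure liquid; its activity is 1 regardless of amount, so Q is unaffected — no shift from this change.
The net shift is to the right. R is a product, so its amount increases.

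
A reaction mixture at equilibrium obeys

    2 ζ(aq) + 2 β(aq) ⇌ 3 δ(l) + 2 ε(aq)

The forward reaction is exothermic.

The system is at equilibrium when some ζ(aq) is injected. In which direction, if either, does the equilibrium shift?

right

Adding ζ (aq), a reactant, drives the reaction to the right.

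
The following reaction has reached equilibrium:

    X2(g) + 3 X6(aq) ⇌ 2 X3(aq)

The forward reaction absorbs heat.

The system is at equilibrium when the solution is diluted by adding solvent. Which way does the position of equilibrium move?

Dilution lowers every aqueous concentration by the same factor. Δn_aq = 2 − 3 = -1, so the system shifts toward the side with more dissolved moles — to the left.

left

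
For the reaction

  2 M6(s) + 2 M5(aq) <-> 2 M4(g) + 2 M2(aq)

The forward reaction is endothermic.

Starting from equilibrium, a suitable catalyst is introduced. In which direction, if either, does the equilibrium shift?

A catalyst speeds both forward and reverse rates equally; it changes neither Q nor K — no shift from this change.

no shift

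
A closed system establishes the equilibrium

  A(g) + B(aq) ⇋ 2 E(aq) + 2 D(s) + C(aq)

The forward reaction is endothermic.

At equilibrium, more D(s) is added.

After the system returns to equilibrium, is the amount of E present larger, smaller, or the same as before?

unchanged

D is a pure solid; its activity is 1 regardless of amount, so Q is unaffected — no shift from this change.
No net shift occurs, so the amount of E is unchanged.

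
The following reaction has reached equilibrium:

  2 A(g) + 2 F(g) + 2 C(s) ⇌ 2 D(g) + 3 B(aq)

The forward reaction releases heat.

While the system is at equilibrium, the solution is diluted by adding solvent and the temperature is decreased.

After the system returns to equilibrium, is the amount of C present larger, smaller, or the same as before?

Dilution lowers every aqueous concentration by the same factor. Δn_aq = 3 − 0 = +3, so the system shifts toward the side with more dissolved moles — to the right.
The forward reaction is exothermic. Lowering T favours the exothermic direction — shift to the right.
The net shift is to the right. C is a reactant, so its amount decreases.

decreases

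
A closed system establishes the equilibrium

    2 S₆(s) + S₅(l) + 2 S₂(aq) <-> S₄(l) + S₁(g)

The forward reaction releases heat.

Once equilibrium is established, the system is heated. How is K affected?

K depends on temperature via the van 't Hoff relation. The forward reaction is exothermic, so raising T decreases K.

decreases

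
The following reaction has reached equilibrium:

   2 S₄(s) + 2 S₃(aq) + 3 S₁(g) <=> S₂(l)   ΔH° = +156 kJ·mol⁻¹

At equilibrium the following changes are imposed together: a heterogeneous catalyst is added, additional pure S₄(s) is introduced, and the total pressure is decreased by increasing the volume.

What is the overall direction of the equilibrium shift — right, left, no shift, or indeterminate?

A catalyst speeds both forward and reverse rates equally; it changes neither Q nor K — no shift from this change.
S₄ is a pure solid; its activity is 1 regardless of amount, so Q is unaffected — no shift from this change.
Gas moles: reactants 3, products 0 (Δn_gas = -3). Expansion shifts the system toward the side with more moles of gas — to the left.
Only the nonzero effect(s) matter; the net shift is to the left.

left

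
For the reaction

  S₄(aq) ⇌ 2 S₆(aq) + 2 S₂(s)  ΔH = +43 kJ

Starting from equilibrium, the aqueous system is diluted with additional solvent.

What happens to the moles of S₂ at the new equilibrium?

increases

Dilution lowers every aqueous concentration by the same factor. Δn_aq = 2 − 1 = +1, so the system shifts toward the side with more dissolved moles — to the right.
The net shift is to the right. S₂ is a product, so its amount increases.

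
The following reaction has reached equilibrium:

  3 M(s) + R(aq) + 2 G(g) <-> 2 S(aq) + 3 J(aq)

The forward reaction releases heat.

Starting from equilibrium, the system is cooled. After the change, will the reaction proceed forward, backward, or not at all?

right

The forward reaction is exothermic. Lowering T favours the exothermic direction — shift to the right.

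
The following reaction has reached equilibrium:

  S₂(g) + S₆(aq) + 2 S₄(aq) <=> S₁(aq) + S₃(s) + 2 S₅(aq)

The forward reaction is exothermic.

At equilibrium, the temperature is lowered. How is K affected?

increases

K depends on temperature via the van 't Hoff relation. The forward reaction is exothermic, so lowering T increases K.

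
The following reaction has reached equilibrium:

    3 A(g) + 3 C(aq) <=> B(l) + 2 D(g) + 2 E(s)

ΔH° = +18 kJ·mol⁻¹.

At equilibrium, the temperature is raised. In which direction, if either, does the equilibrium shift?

right

The forward reaction is endothermic. Raising T favours the endothermic direction — shift to the right.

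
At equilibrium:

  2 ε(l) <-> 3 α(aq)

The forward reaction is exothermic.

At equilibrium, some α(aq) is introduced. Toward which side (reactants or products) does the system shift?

Adding α (aq), a product, drives the reaction to the left.

left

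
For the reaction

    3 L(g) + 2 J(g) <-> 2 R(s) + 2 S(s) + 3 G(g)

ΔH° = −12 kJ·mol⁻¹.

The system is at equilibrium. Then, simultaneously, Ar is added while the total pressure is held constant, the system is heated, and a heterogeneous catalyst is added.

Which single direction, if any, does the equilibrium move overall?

Adding inert gas at constant total pressure expands the volume and lowers every reacting partial pressure. With Δn_gas = 3 − 5 = -2, Q moves away from K toward the side with fewer gas moles, so the system shifts toward the side with more gas moles — to the left.
The forward reaction is exothermic. Raising T favours the endothermic direction — shift to the left.
A catalyst speeds both forward and reverse rates equally; it changes neither Q nor K — no shift from this change.
Only the nonzero effect(s) matter; the net shift is to the left.

left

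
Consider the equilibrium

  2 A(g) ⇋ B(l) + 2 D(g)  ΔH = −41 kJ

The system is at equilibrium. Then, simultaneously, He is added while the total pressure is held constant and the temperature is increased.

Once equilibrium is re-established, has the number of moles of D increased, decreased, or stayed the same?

Adding inert gas at constant total pressure expands the volume, scaling every reacting partial pressure by the same factor. Δn_gas = 2 − 2 = 0, so Q is unchanged — no shift.
The forward reaction is exothermic. Raising T favours the endothermic direction — shift to the left.
The net shift is to the left. D is a product, so its amount decreases.

decreases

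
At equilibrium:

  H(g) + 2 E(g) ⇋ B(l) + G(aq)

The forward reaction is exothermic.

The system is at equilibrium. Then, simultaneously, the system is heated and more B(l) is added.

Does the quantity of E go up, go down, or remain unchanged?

increases

The forward reaction is exothermic. Raising T favours the endothermic direction — shift to the left.
B is a pure liquid; its activity is 1 regardless of amount, so Q is unaffected — no shift from this change.
The net shift is to the left. E is a reactant, so its amount increases.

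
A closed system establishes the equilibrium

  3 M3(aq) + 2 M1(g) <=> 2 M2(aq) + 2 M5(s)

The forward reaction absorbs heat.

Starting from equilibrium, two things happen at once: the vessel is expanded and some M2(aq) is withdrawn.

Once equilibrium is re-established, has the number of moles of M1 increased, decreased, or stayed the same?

Gas moles: reactants 2, products 0 (Δn_gas = -2). Expansion shifts the system toward the side with more moles of gas — to the left.
Removing M2 (aq), a product, drives the reaction to the right.
The two effects oppose each other, so the net shift — and hence the change in M1 — cannot be determined from the given information.

cannot be determined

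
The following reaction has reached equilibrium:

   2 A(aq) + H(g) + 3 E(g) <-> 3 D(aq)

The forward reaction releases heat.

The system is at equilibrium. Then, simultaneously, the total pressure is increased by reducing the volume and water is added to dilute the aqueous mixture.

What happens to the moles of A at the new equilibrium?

Gas moles: reactants 4, products 0 (Δn_gas = -4). Compression shifts the system toward the side with fewer moles of gas — to the right.
Dilution lowers every aqueous concentration by the same factor. Δn_aq = 3 − 2 = +1, so the system shifts toward the side with more dissolved moles — to the right.
The net shift is to the right. A is a reactant, so its amount decreases.

decreases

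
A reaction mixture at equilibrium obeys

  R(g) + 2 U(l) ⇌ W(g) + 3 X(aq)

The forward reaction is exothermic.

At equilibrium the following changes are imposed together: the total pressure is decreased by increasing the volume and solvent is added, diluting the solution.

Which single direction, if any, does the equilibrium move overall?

right

Gas moles: reactants 1, products 1. Δn_gas = 0, so a volume change leaves Q equal to K — no shift from this change.
Dilution lowers every aqueous concentration by the same factor. Δn_aq = 3 − 0 = +3, so the system shifts toward the side with more dissolved moles — to the right.
Only the nonzero effect(s) matter; the net shift is to the right.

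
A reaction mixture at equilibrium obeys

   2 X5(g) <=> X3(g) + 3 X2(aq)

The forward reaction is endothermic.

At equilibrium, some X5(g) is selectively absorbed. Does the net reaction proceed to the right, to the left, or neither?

Removing X5 (g), a reactant, drives the reaction to the left.

left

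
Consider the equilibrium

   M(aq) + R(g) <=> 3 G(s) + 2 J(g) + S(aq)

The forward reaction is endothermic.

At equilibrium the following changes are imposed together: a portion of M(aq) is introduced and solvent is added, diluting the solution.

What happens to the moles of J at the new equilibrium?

Adding M (aq), a reactant, drives the reaction to the right.
Dilution scales every aqueous concentration by the same factor. Δn_aq = 1 − 1 = 0, so Q is unchanged — no shift.
The net shift is to the right. J is a product, so its amount increases.

increases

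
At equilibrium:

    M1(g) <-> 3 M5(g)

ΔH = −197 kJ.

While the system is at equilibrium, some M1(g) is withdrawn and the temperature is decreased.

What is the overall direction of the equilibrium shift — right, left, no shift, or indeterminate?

Removing M1 (g), a reactant, drives the reaction to the left.
The forward reaction is exothermic. Lowering T favours the exothermic direction — shift to the right.
The individual effects push in opposite directions; without quantitative information the net direction cannot be determined.

cannot be determined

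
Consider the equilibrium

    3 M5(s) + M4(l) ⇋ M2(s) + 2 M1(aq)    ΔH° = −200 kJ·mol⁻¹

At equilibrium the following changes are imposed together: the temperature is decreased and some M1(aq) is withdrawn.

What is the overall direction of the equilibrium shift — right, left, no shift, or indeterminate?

The forward reaction is exothermic. Lowering T favours the exothermic direction — shift to the right.
Removing M1 (aq), a product, drives the reaction to the right.
All effects act in the same direction — net shift to the right.

right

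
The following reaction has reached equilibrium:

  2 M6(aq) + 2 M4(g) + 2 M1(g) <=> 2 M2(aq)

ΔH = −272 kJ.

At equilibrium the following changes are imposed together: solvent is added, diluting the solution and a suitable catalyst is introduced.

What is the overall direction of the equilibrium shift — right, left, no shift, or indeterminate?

no shift

Dilution scales every aqueous concentration by the same factor. Δn_aq = 2 − 2 = 0, so Q is unchanged — no shift.
A catalyst speeds both forward and reverse rates equally; it changes neither Q nor K — no shift from this change.
None of the changes alters Q relative to K, so there is no net shift.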